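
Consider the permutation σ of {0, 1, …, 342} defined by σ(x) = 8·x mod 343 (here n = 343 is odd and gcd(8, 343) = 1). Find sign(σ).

+1

Start at x=211: 211 → 316 → 127 → 330 → 239 → 197 → 204 → … (one orbit).
Decompose π into cycles: lengths [49, 49, 49, 49, 49, 49, 7, 7, 7, 7, 7, 7, 1, 1, 1, 1, 1, 1, 1] (19 cycles, including the fixed point 0).
With 19 cycles on 343 points, sign = (−1)^{343−19} = +1.
(8|343)_J = +1 (Zolotarev's lemma cross-check).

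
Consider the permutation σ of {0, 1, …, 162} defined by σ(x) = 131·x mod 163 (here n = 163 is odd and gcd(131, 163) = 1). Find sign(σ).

Orbit of 33 under x↦131x: [33, 85, 51, 161, 64, 71, 10]… (length divides ord_163(131)).
Cycle lengths of π_131 on ℤ/163ℤ: [81, 81, 1]; 3 cycles in total.
3 cycles on 163: each ℓ→(−1)^(ℓ−1), product (−1)^160 = +1.
(131|163)_J = +1 (Zolotarev's lemma cross-check).

+1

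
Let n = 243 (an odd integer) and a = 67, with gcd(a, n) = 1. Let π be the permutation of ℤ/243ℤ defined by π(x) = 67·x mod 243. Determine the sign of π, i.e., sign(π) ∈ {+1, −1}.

Start at x=187: 187 → 136 → 121 → 88 → 64 → 157 → 70 → … (one orbit).
Decompose π into cycles: lengths [81, 81, 27, 27, 9, 9, 3, 3, 1, 1, 1] (11 cycles, including the fixed point 0).
n − c = 243 − 11 = 232; sign = (−1)^232 = +1.
Via Zolotarev, sign(π_{67}) = (67|243) = +1.

+1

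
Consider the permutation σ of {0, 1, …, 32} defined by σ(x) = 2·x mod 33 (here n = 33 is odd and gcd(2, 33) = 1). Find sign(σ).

+1

Start at x=29: 29 → 25 → 17 → 1 → 2 → 4 → 8 → … (one orbit).
The orbit structure of x ↦ 2x mod 33: 5 orbits of sizes [10, 10, 10, 2, 1].
sign(π) = (−1)^{n − #cycles} = (−1)^{33−5} = (−1)^28 = +1.
Check: (2/33) = +1 by Zolotarev.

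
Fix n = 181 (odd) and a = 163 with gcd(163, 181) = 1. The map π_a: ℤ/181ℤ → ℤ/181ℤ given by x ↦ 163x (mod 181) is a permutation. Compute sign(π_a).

Trace 152: π^k(152) = [152, 160, 16, 74, 116, 84, 117] for k=0..6.
The orbit structure of x ↦ 163x mod 181: 2 orbits of sizes [180, 1].
181 − 2 = 179 transpositions; sign(π) = (−1)^179 = -1.

-1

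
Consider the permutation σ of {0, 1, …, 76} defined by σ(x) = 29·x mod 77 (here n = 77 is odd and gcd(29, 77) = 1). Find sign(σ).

-1

Trace 36: π^k(36) = [36, 43, 15, 50, 64, 8, 1] for k=0..6.
Decompose π into cycles: lengths [10, 10, 10, 10, 10, 10, 10, 1, 1, 1, 1, 1, 1, 1] (14 cycles, including the fixed point 0).
With 14 cycles on 77 points, sign = (−1)^{77−14} = -1.
The Jacobi symbol (29|77) = -1 (Zolotarev) agrees.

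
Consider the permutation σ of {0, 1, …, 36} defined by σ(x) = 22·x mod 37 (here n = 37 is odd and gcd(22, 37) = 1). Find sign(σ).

Start at x=18: 18 → 26 → 17 → 4 → 14 → 12 → 5 → … (one orbit).
2 cycles of lengths [36, 1].
Σ(ℓ_i−1) = 37−2 = 35; sign = (−1)^35 = -1.
Check: (22/37) = -1 by Zolotarev.

-1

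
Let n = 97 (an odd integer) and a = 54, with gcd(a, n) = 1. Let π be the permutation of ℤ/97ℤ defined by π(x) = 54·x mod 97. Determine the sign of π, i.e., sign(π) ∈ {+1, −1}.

Start at x=24: 24 → 35 → 47 → 16 → 88 → 96 → 43 → … (one orbit).
Cycle lengths of π_54 on ℤ/97ℤ: [24, 24, 24, 24, 1]; 5 cycles in total.
sign(π) = (−1)^{n − #cycles} = (−1)^{97−5} = (−1)^92 = +1.
Zolotarev: (54|97) = +1, matching the cycle-count sign.

+1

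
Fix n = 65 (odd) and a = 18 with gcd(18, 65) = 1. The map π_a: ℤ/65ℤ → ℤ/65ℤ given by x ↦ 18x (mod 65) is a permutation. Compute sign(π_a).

+1

Orbit of 64 under x↦18x: [64, 47, 1, 18]… (length divides ord_65(18)).
π_18 has 17 disjoint cycles with lengths [4, 4, 4, 4, 4, 4, 4, 4, 4, 4, 4, 4, 4, 4, 4, 4, 1] on {0,…,64}.
sign(π) = (−1)^{n − #cycles} = (−1)^{65−17} = (−1)^48 = +1.
The Jacobi symbol (18|65) = +1 (Zolotarev) agrees.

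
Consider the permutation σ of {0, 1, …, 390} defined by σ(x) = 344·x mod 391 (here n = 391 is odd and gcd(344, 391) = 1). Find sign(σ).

-1

Orbit of 254 under x↦344x: [254, 183, 1, 344]… (length divides ord_391(344)).
Cycle type of π: 4×92 + 2×11 + 1; total 104 cycles.
sign(π) = (−1)^{n − #cycles} = (−1)^{391−104} = (−1)^287 = -1.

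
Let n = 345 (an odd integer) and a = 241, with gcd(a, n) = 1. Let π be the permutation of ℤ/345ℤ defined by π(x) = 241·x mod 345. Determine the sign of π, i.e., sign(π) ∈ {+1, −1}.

Start at x=301: 301 → 91 → 196 → 316 → 256 → 286 → 271 → … (one orbit).
Cycle type of π: 22×15 + 1×15; total 30 cycles.
Σ(ℓ_i−1) = 345−30 = 315; sign = (−1)^315 = -1.
Zolotarev: (241|345) = -1, matching the cycle-count sign.

-1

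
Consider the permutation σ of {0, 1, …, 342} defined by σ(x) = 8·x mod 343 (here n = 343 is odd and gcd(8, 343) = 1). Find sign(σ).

+1

Start at x=50: 50 → 57 → 113 → 218 → 29 → 232 → 141 → … (one orbit).
Cycle lengths of π_8 on ℤ/343ℤ: [49, 49, 49, 49, 49, 49, 7, 7, 7, 7, 7, 7, 1, 1, 1, 1, 1, 1, 1]; 19 cycles in total.
With 19 cycles on 343 points, sign = (−1)^{343−19} = +1.
Via Zolotarev, sign(π_{8}) = (8|343) = +1.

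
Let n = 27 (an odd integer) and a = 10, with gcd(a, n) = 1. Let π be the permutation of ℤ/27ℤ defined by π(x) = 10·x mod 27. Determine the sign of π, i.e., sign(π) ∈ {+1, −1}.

Start at x=19: 19 → 1 → 10 → 19 (one orbit).
The orbit structure of x ↦ 10x mod 27: 15 orbits of sizes [3, 3, 3, 3, 3, 3, 1, 1, 1, 1, 1, 1, 1, 1, 1].
n − c = 27 − 15 = 12; sign = (−1)^12 = +1.

+1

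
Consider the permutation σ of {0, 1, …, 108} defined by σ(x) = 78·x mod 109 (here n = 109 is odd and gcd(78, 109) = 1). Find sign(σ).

Orbit of 15 under x↦78x: [15, 80, 27, 35, 5, 63, 9]… (length divides ord_109(78)).
π_78 has 5 disjoint cycles with lengths [27, 27, 27, 27, 1] on {0,…,108}.
5 cycles on 109: each ℓ→(−1)^(ℓ−1), product (−1)^104 = +1.
Zolotarev: (78|109) = +1, matching the cycle-count sign.

+1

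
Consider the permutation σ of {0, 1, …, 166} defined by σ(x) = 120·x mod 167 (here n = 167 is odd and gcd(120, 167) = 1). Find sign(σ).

Orbit of 94 under x↦120x: [94, 91, 65, 118, 132, 142, 6]… (length divides ord_167(120)).
Cycle lengths of π_120 on ℤ/167ℤ: [166, 1]; 2 cycles in total.
With 2 cycles on 167 points, sign = (−1)^{167−2} = -1.

-1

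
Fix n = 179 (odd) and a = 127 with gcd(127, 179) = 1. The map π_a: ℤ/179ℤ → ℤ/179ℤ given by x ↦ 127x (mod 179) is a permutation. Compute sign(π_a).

-1

Trace 115: π^k(115) = [115, 106, 37, 45, 166, 139, 111] for k=0..6.
Cycle lengths of π_127 on ℤ/179ℤ: [178, 1]; 2 cycles in total.
2 cycles on 179: each ℓ→(−1)^(ℓ−1), product (−1)^177 = -1.
Via Zolotarev, sign(π_{127}) = (127|179) = -1.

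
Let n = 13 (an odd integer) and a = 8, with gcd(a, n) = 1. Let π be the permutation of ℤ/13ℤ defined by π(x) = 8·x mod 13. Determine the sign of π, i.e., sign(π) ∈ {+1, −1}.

-1

Trace 5: π^k(5) = [5, 1, 8, 12] for k=0..3.
4 cycles of lengths [4, 4, 4, 1].
With 4 cycles on 13 points, sign = (−1)^{13−4} = -1.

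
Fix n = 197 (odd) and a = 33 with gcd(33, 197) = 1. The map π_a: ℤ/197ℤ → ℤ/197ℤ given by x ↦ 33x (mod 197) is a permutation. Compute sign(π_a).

+1

Trace 161: π^k(161) = [161, 191, 196, 164, 93, 114, 19] for k=0..6.
π_33 has 15 disjoint cycles with lengths [14, 14, 14, 14, 14, 14, 14, 14, 14, 14, 14, 14, 14, 14, 1] on {0,…,196}.
15 cycles on 197: each ℓ→(−1)^(ℓ−1), product (−1)^182 = +1.
(33|197)_J = +1 (Zolotarev's lemma cross-check).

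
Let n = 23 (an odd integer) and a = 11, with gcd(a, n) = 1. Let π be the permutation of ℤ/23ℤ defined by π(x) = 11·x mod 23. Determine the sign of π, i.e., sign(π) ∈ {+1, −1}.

-1

Orbit of 18 under x↦11x: [18, 14, 16, 15, 4, 21, 1]… (length divides ord_23(11)).
Cycle lengths of π_11 on ℤ/23ℤ: [22, 1]; 2 cycles in total.
With 2 cycles on 23 points, sign = (−1)^{23−2} = -1.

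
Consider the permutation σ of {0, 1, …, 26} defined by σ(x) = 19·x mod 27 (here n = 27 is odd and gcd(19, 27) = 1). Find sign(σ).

+1

Orbit of 19 under x↦19x: [19, 10, 1]… (length divides ord_27(19)).
Cycle lengths of π_19 on ℤ/27ℤ: [3, 3, 3, 3, 3, 3, 1, 1, 1, 1, 1, 1, 1, 1, 1]; 15 cycles in total.
sign(π) = (−1)^{n − #cycles} = (−1)^{27−15} = (−1)^12 = +1.
The Jacobi symbol (19|27) = +1 (Zolotarev) agrees.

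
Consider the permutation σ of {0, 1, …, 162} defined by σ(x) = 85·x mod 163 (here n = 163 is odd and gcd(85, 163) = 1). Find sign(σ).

Orbit of 40 under x↦85x: [40, 140, 1, 85, 53, 104, 38]… (length divides ord_163(85)).
Cycle lengths of π_85 on ℤ/163ℤ: [9, 9, 9, 9, 9, 9, 9, 9, 9, 9, 9, 9, 9, 9, 9, 9, 9, 9, 1]; 19 cycles in total.
19 cycles on 163: each ℓ→(−1)^(ℓ−1), product (−1)^144 = +1.
Zolotarev: (85|163) = +1, matching the cycle-count sign.

+1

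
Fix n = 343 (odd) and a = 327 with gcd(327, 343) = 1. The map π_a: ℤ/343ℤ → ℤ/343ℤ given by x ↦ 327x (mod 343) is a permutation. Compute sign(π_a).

Orbit of 212 under x↦327x: [212, 38, 78, 124, 74, 188, 79]… (length divides ord_343(327)).
4 cycles of lengths [294, 42, 6, 1].
n − c = 343 − 4 = 339; sign = (−1)^339 = -1.
Via Zolotarev, sign(π_{327}) = (327|343) = -1.

-1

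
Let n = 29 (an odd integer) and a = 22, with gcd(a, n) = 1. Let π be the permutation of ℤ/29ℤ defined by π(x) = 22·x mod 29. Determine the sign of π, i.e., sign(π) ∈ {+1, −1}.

Trace 23: π^k(23) = [23, 13, 25, 28, 7, 9, 24] for k=0..6.
Decompose π into cycles: lengths [14, 14, 1] (3 cycles, including the fixed point 0).
Σ(ℓ_i−1) = 29−3 = 26; sign = (−1)^26 = +1.
Via Zolotarev, sign(π_{22}) = (22|29) = +1.

+1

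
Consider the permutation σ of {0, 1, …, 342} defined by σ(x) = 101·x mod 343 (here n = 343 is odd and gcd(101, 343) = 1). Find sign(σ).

-1

Start at x=319: 319 → 320 → 78 → 332 → 261 → 293 → 95 → … (one orbit).
Decompose π into cycles: lengths [294, 42, 6, 1] (4 cycles, including the fixed point 0).
4 cycles on 343: each ℓ→(−1)^(ℓ−1), product (−1)^339 = -1.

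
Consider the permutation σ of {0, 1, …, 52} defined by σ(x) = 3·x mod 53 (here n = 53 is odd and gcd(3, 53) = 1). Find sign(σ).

Trace 48: π^k(48) = [48, 38, 8, 24, 19, 4, 12] for k=0..6.
2 cycles of lengths [52, 1].
n − c = 53 − 2 = 51; sign = (−1)^51 = -1.
(3|53)_J = -1 (Zolotarev's lemma cross-check).

-1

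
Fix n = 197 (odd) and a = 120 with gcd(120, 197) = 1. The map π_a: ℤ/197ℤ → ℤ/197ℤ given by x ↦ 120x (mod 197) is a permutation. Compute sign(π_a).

-1

Orbit of 191 under x↦120x: [191, 68, 83, 110, 1, 120, 19]… (length divides ord_197(120)).
Cycle type of π: 28×7 + 1; total 8 cycles.
8 cycles on 197: each ℓ→(−1)^(ℓ−1), product (−1)^189 = -1.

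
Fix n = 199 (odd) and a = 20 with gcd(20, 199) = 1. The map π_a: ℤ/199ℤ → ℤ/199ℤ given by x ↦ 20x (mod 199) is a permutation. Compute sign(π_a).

Trace 177: π^k(177) = [177, 157, 155, 115, 111, 31, 23] for k=0..6.
π_20 has 3 disjoint cycles with lengths [99, 99, 1] on {0,…,198}.
199 − 3 = 196 transpositions; sign(π) = (−1)^196 = +1.

+1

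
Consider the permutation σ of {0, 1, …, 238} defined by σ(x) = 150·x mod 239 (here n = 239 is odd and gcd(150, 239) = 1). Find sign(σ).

+1

Orbit of 196 under x↦150x: [196, 3, 211, 102, 4, 122, 136]… (length divides ord_239(150)).
Decompose π into cycles: lengths [119, 119, 1] (3 cycles, including the fixed point 0).
Σ(ℓ_i−1) = 239−3 = 236; sign = (−1)^236 = +1.
Via Zolotarev, sign(π_{150}) = (150|239) = +1.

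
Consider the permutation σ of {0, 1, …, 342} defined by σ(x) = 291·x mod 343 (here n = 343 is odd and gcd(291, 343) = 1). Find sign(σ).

Trace 158: π^k(158) = [158, 16, 197, 46, 9, 218, 326] for k=0..6.
Cycle lengths of π_291 on ℤ/343ℤ: [147, 147, 21, 21, 3, 3, 1]; 7 cycles in total.
With 7 cycles on 343 points, sign = (−1)^{343−7} = +1.
Zolotarev: (291|343) = +1, matching the cycle-count sign.

+1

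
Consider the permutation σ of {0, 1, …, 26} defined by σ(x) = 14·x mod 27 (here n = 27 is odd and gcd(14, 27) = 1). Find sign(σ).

Orbit of 7 under x↦14x: [7, 17, 22, 11, 19, 23, 25]… (length divides ord_27(14)).
Cycle type of π: 18 + 6 + 2 + 1; total 4 cycles.
Σ(ℓ_i−1) = 27−4 = 23; sign = (−1)^23 = -1.

-1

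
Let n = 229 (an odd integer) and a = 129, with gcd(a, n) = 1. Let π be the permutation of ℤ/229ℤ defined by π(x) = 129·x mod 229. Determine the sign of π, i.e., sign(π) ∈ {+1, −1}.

Start at x=173: 173 → 104 → 134 → 111 → 121 → 37 → 193 → … (one orbit).
Cycle lengths of π_129 on ℤ/229ℤ: [57, 57, 57, 57, 1]; 5 cycles in total.
229 − 5 = 224 transpositions; sign(π) = (−1)^224 = +1.
Via Zolotarev, sign(π_{129}) = (129|229) = +1.

+1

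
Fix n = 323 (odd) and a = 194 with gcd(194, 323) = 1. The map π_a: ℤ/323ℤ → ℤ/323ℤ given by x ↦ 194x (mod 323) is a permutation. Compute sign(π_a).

-1

Start at x=139: 139 → 157 → 96 → 213 → 301 → 254 → 180 → … (one orbit).
π_194 has 6 disjoint cycles with lengths [144, 144, 16, 9, 9, 1] on {0,…,322}.
6 cycles on 323: each ℓ→(−1)^(ℓ−1), product (−1)^317 = -1.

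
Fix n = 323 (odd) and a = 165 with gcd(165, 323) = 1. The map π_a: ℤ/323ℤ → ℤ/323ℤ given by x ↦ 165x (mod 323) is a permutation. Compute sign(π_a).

Trace 9: π^k(9) = [9, 193, 191, 184, 321, 316, 137] for k=0..6.
Decompose π into cycles: lengths [144, 144, 18, 16, 1] (5 cycles, including the fixed point 0).
Σ(ℓ_i−1) = 323−5 = 318; sign = (−1)^318 = +1.
Check: (165/323) = +1 by Zolotarev.

+1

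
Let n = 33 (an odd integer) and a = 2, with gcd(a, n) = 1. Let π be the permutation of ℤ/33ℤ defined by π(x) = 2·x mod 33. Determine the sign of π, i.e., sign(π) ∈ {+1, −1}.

+1

Orbit of 4 under x↦2x: [4, 8, 16, 32, 31, 29, 25]… (length divides ord_33(2)).
Decompose π into cycles: lengths [10, 10, 10, 2, 1] (5 cycles, including the fixed point 0).
5 cycles on 33: each ℓ→(−1)^(ℓ−1), product (−1)^28 = +1.
(2|33)_J = +1 (Zolotarev's lemma cross-check).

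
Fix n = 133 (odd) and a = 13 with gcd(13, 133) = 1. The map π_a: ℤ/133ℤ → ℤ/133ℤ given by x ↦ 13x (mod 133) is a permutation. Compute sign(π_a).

+1

Orbit of 85 under x↦13x: [85, 41, 1, 13, 36, 69, 99]… (length divides ord_133(13)).
11 cycles of lengths [18, 18, 18, 18, 18, 18, 18, 2, 2, 2, 1].
133 − 11 = 122 transpositions; sign(π) = (−1)^122 = +1.
(13|133)_J = +1 (Zolotarev's lemma cross-check).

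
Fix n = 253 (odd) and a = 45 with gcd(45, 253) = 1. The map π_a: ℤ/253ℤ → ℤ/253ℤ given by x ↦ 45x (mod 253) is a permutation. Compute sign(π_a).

Orbit of 45 under x↦45x: [45, 1]… (length divides ord_253(45)).
132 cycles of lengths [2, 2, 2, 2, 2, 2, 2, 2, 2, 2, 2, 2, 2, 2, 2, 2, 2, 2, 2, 2, 2, 2, 2, 2, 2, 2, 2, 2, 2, 2, 2, 2, 2, 2, 2, 2, 2, 2, 2, 2, 2, 2, 2, 2, 2, 2, 2, 2, 2, 2, 2, 2, 2, 2, 2, 2, 2, 2, 2, 2, 2, 2, 2, 2, 2, 2, 2, 2, 2, 2, 2, 2, 2, 2, 2, 2, 2, 2, 2, 2, 2, 2, 2, 2, 2, 2, 2, 2, 2, 2, 2, 2, 2, 2, 2, 2, 2, 2, 2, 2, 2, 2, 2, 2, 2, 2, 2, 2, 2, 2, 2, 2, 2, 2, 2, 2, 2, 2, 2, 2, 2, 1, 1, 1, 1, 1, 1, 1, 1, 1, 1, 1].
With 132 cycles on 253 points, sign = (−1)^{253−132} = -1.
The Jacobi symbol (45|253) = -1 (Zolotarev) agrees.

-1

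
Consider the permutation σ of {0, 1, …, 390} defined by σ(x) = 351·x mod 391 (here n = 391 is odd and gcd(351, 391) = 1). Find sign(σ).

-1

Orbit of 188 under x↦351x: [188, 300, 121, 243, 55, 146, 25]… (length divides ord_391(351)).
Decompose π into cycles: lengths [176, 176, 16, 11, 11, 1] (6 cycles, including the fixed point 0).
n − c = 391 − 6 = 385; sign = (−1)^385 = -1.
Zolotarev: (351|391) = -1, matching the cycle-count sign.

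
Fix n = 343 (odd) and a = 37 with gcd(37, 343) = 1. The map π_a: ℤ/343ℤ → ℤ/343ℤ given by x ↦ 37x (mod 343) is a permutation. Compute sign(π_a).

+1

Orbit of 242 under x↦37x: [242, 36, 303, 235, 120, 324, 326]… (length divides ord_343(37)).
Decompose π into cycles: lengths [147, 147, 21, 21, 3, 3, 1] (7 cycles, including the fixed point 0).
343 − 7 = 336 transpositions; sign(π) = (−1)^336 = +1.
Zolotarev: (37|343) = +1, matching the cycle-count sign.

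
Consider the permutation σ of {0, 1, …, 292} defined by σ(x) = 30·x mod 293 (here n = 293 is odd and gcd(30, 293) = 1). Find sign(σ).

Trace 136: π^k(136) = [136, 271, 219, 124, 204, 260, 182] for k=0..6.
2 cycles of lengths [292, 1].
293 − 2 = 291 transpositions; sign(π) = (−1)^291 = -1.

-1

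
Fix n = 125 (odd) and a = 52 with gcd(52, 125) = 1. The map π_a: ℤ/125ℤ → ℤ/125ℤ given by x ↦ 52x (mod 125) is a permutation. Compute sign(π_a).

Orbit of 73 under x↦52x: [73, 46, 17, 9, 93, 86, 97]… (length divides ord_125(52)).
The orbit structure of x ↦ 52x mod 125: 4 orbits of sizes [100, 20, 4, 1].
125 − 4 = 121 transpositions; sign(π) = (−1)^121 = -1.

-1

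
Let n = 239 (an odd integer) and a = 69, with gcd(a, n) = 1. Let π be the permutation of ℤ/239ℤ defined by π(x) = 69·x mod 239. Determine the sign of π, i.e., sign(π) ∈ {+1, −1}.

-1

Start at x=97: 97 → 1 → 69 → 220 → 123 → 122 → 53 → … (one orbit).
Cycle lengths of π_69 on ℤ/239ℤ: [238, 1]; 2 cycles in total.
2 cycles on 239: each ℓ→(−1)^(ℓ−1), product (−1)^237 = -1.
(69|239)_J = -1 (Zolotarev's lemma cross-check).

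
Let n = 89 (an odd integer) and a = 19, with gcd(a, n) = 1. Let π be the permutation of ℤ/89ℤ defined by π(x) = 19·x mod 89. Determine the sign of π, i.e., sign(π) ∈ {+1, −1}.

-1

Start at x=86: 86 → 32 → 74 → 71 → 14 → 88 → 70 → … (one orbit).
Cycle lengths of π_19 on ℤ/89ℤ: [88, 1]; 2 cycles in total.
n − c = 89 − 2 = 87; sign = (−1)^87 = -1.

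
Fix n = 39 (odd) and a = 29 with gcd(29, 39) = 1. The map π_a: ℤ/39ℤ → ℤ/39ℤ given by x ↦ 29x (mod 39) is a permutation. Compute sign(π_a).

-1

Start at x=29: 29 → 22 → 14 → 16 → 35 → 1 → 29 (one orbit).
Cycle type of π: 6×4 + 3×4 + 2 + 1; total 10 cycles.
39 − 10 = 29 transpositions; sign(π) = (−1)^29 = -1.
Zolotarev: (29|39) = -1, matching the cycle-count sign.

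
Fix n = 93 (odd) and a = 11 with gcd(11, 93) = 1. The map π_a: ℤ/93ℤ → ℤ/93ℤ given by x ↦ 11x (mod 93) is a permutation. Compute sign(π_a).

Start at x=76: 76 → 92 → 82 → 65 → 64 → 53 → 25 → … (one orbit).
The orbit structure of x ↦ 11x mod 93: 5 orbits of sizes [30, 30, 30, 2, 1].
sign(π) = (−1)^{n − #cycles} = (−1)^{93−5} = (−1)^88 = +1.

+1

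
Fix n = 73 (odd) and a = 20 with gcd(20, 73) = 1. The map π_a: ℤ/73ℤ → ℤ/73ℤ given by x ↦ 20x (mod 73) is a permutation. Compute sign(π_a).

Start at x=18: 18 → 68 → 46 → 44 → 4 → 7 → 67 → … (one orbit).
π_20 has 2 disjoint cycles with lengths [72, 1] on {0,…,72}.
sign(π) = (−1)^{n − #cycles} = (−1)^{73−2} = (−1)^71 = -1.

-1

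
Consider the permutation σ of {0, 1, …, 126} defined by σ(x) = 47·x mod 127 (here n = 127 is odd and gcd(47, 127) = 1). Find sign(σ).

Orbit of 122 under x↦47x: [122, 19, 4, 61, 73, 2, 94]… (length divides ord_127(47)).
Cycle type of π: 21×6 + 1; total 7 cycles.
Σ(ℓ_i−1) = 127−7 = 120; sign = (−1)^120 = +1.

+1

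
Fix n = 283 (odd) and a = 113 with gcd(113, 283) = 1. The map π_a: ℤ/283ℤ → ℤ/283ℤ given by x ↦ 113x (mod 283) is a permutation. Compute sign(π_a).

+1

Start at x=110: 110 → 261 → 61 → 101 → 93 → 38 → 49 → … (one orbit).
π_113 has 3 disjoint cycles with lengths [141, 141, 1] on {0,…,282}.
Σ(ℓ_i−1) = 283−3 = 280; sign = (−1)^280 = +1.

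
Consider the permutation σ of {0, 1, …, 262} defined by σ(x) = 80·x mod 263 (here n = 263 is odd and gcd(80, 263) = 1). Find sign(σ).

Start at x=46: 46 → 261 → 103 → 87 → 122 → 29 → 216 → … (one orbit).
Cycle lengths of π_80 on ℤ/263ℤ: [262, 1]; 2 cycles in total.
263 − 2 = 261 transpositions; sign(π) = (−1)^261 = -1.
Check: (80/263) = -1 by Zolotarev.

-1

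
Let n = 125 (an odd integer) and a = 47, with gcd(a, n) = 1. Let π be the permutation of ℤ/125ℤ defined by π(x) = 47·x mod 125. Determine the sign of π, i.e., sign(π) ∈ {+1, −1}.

Orbit of 98 under x↦47x: [98, 106, 107, 29, 113, 61, 117]… (length divides ord_125(47)).
π_47 has 4 disjoint cycles with lengths [100, 20, 4, 1] on {0,…,124}.
sign(π) = (−1)^{n − #cycles} = (−1)^{125−4} = (−1)^121 = -1.
(47|125)_J = -1 (Zolotarev's lemma cross-check).

-1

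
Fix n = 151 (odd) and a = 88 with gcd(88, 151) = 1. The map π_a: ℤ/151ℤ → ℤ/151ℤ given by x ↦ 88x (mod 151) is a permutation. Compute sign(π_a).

Trace 32: π^k(32) = [32, 98, 17, 137, 127, 2, 25] for k=0..6.
Cycle lengths of π_88 on ℤ/151ℤ: [75, 75, 1]; 3 cycles in total.
sign(π) = (−1)^{n − #cycles} = (−1)^{151−3} = (−1)^148 = +1.
Check: (88/151) = +1 by Zolotarev.

+1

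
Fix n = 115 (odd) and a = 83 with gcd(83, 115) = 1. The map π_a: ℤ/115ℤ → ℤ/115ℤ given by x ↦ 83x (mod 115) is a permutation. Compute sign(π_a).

Trace 71: π^k(71) = [71, 28, 24, 37, 81, 53, 29] for k=0..6.
Cycle lengths of π_83 on ℤ/115ℤ: [44, 44, 22, 4, 1]; 5 cycles in total.
With 5 cycles on 115 points, sign = (−1)^{115−5} = +1.
The Jacobi symbol (83|115) = +1 (Zolotarev) agrees.

+1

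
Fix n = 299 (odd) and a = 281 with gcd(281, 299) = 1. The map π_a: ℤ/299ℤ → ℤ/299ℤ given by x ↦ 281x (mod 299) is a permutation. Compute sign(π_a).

+1

Orbit of 252 under x↦281x: [252, 248, 21, 220, 226, 118, 268]… (length divides ord_299(281)).
Cycle lengths of π_281 on ℤ/299ℤ: [44, 44, 44, 44, 44, 44, 22, 4, 4, 4, 1]; 11 cycles in total.
n − c = 299 − 11 = 288; sign = (−1)^288 = +1.
Zolotarev: (281|299) = +1, matching the cycle-count sign.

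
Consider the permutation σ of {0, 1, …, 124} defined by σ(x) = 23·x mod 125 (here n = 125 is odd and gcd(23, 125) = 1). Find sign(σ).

Orbit of 2 under x↦23x: [2, 46, 58, 84, 57, 61, 28]… (length divides ord_125(23)).
Cycle lengths of π_23 on ℤ/125ℤ: [100, 20, 4, 1]; 4 cycles in total.
n − c = 125 − 4 = 121; sign = (−1)^121 = -1.
Zolotarev: (23|125) = -1, matching the cycle-count sign.

-1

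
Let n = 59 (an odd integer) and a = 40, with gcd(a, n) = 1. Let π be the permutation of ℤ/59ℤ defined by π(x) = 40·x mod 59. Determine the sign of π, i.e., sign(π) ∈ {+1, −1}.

-1

Orbit of 49 under x↦40x: [49, 13, 48, 32, 41, 47, 51]… (length divides ord_59(40)).
Decompose π into cycles: lengths [58, 1] (2 cycles, including the fixed point 0).
With 2 cycles on 59 points, sign = (−1)^{59−2} = -1.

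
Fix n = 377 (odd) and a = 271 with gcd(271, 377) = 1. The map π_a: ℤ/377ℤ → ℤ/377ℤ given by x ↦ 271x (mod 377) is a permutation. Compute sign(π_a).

+1

Orbit of 345 under x↦271x: [345, 376, 106, 74, 73, 179, 253]… (length divides ord_377(271)).
Cycle lengths of π_271 on ℤ/377ℤ: [84, 84, 84, 84, 28, 12, 1]; 7 cycles in total.
With 7 cycles on 377 points, sign = (−1)^{377−7} = +1.
Via Zolotarev, sign(π_{271}) = (271|377) = +1.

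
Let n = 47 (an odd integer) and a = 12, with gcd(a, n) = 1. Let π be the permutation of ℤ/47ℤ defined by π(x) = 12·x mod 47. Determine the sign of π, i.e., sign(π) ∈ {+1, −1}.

+1

Start at x=37: 37 → 21 → 17 → 16 → 4 → 1 → 12 → … (one orbit).
Cycle type of π: 23×2 + 1; total 3 cycles.
47 − 3 = 44 transpositions; sign(π) = (−1)^44 = +1.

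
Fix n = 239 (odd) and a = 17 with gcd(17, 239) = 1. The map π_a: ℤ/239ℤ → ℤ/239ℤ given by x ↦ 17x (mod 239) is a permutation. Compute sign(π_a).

+1

Orbit of 174 under x↦17x: [174, 90, 96, 198, 20, 101, 44]… (length divides ord_239(17)).
Cycle type of π: 119×2 + 1; total 3 cycles.
Σ(ℓ_i−1) = 239−3 = 236; sign = (−1)^236 = +1.
(17|239)_J = +1 (Zolotarev's lemma cross-check).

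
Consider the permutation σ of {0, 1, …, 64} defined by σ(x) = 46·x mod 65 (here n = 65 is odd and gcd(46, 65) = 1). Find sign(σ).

Orbit of 41 under x↦46x: [41, 1, 46, 36, 31, 61, 11]… (length divides ord_65(46)).
10 cycles of lengths [12, 12, 12, 12, 12, 1, 1, 1, 1, 1].
sign(π) = (−1)^{n − #cycles} = (−1)^{65−10} = (−1)^55 = -1.
Zolotarev: (46|65) = -1, matching the cycle-count sign.

-1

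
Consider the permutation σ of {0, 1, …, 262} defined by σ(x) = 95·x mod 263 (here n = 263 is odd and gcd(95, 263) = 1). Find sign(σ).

+1

Trace 172: π^k(172) = [172, 34, 74, 192, 93, 156, 92] for k=0..6.
The orbit structure of x ↦ 95x mod 263: 3 orbits of sizes [131, 131, 1].
263 − 3 = 260 transpositions; sign(π) = (−1)^260 = +1.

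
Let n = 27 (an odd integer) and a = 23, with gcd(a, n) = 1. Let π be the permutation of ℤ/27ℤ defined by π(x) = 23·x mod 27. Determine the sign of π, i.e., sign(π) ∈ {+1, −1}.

-1

Trace 22: π^k(22) = [22, 20, 1, 23, 16, 17, 13] for k=0..6.
π_23 has 4 disjoint cycles with lengths [18, 6, 2, 1] on {0,…,26}.
4 cycles on 27: each ℓ→(−1)^(ℓ−1), product (−1)^23 = -1.
The Jacobi symbol (23|27) = -1 (Zolotarev) agrees.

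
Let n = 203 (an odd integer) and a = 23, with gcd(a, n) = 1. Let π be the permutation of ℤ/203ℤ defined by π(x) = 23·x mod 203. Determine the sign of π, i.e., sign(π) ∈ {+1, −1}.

Orbit of 169 under x↦23x: [169, 30, 81, 36, 16, 165, 141]… (length divides ord_203(23)).
Cycle type of π: 21×8 + 7×4 + 3×2 + 1; total 15 cycles.
Σ(ℓ_i−1) = 203−15 = 188; sign = (−1)^188 = +1.
(23|203)_J = +1 (Zolotarev's lemma cross-check).

+1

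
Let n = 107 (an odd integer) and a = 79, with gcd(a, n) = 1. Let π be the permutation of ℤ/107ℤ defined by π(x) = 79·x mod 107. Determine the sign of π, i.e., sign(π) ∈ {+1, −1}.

+1

Start at x=14: 14 → 36 → 62 → 83 → 30 → 16 → 87 → … (one orbit).
Cycle type of π: 53×2 + 1; total 3 cycles.
3 cycles on 107: each ℓ→(−1)^(ℓ−1), product (−1)^104 = +1.
The Jacobi symbol (79|107) = +1 (Zolotarev) agrees.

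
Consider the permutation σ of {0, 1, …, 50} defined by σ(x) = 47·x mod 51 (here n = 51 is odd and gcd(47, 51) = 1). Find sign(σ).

-1

Orbit of 16 under x↦47x: [16, 38, 1, 47]… (length divides ord_51(47)).
Decompose π into cycles: lengths [4, 4, 4, 4, 4, 4, 4, 4, 4, 4, 4, 4, 2, 1] (14 cycles, including the fixed point 0).
51 − 14 = 37 transpositions; sign(π) = (−1)^37 = -1.
Check: (47/51) = -1 by Zolotarev.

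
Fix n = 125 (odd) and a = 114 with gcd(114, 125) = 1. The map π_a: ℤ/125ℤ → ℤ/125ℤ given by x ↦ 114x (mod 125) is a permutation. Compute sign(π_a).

Orbit of 56 under x↦114x: [56, 9, 26, 89, 21, 19, 41]… (length divides ord_125(114)).
The orbit structure of x ↦ 114x mod 125: 7 orbits of sizes [50, 50, 10, 10, 2, 2, 1].
n − c = 125 − 7 = 118; sign = (−1)^118 = +1.

+1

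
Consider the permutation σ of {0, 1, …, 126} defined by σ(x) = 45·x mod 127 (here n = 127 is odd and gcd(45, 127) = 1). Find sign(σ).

-1

Trace 9: π^k(9) = [9, 24, 64, 86, 60, 33, 88] for k=0..6.
Cycle lengths of π_45 on ℤ/127ℤ: [126, 1]; 2 cycles in total.
Σ(ℓ_i−1) = 127−2 = 125; sign = (−1)^125 = -1.
Via Zolotarev, sign(π_{45}) = (45|127) = -1.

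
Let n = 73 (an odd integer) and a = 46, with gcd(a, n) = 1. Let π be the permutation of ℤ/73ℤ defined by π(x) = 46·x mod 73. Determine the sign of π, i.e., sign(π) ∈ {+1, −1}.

+1

Start at x=46: 46 → 72 → 27 → 1 → 46 (one orbit).
Cycle type of π: 4×18 + 1; total 19 cycles.
Σ(ℓ_i−1) = 73−19 = 54; sign = (−1)^54 = +1.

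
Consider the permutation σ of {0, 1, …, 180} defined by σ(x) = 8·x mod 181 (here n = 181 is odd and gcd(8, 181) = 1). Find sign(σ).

-1

Start at x=113: 113 → 180 → 173 → 117 → 31 → 67 → 174 → … (one orbit).
4 cycles of lengths [60, 60, 60, 1].
181 − 4 = 177 transpositions; sign(π) = (−1)^177 = -1.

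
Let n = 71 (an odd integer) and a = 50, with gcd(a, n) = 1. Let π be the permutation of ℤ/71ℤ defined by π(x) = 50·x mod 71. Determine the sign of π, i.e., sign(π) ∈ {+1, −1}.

Start at x=5: 5 → 37 → 4 → 58 → 60 → 18 → 48 → … (one orbit).
3 cycles of lengths [35, 35, 1].
71 − 3 = 68 transpositions; sign(π) = (−1)^68 = +1.

+1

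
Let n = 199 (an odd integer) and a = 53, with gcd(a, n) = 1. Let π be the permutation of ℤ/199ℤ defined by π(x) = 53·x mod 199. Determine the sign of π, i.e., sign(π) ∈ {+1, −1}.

+1

Start at x=139: 139 → 4 → 13 → 92 → 100 → 126 → 111 → … (one orbit).
π_53 has 3 disjoint cycles with lengths [99, 99, 1] on {0,…,198}.
With 3 cycles on 199 points, sign = (−1)^{199−3} = +1.
The Jacobi symbol (53|199) = +1 (Zolotarev) agrees.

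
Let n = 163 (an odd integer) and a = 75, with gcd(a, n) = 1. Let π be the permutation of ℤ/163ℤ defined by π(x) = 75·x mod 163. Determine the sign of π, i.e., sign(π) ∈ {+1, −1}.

-1

Trace 122: π^k(122) = [122, 22, 20, 33, 30, 131, 45] for k=0..6.
Cycle type of π: 162 + 1; total 2 cycles.
With 2 cycles on 163 points, sign = (−1)^{163−2} = -1.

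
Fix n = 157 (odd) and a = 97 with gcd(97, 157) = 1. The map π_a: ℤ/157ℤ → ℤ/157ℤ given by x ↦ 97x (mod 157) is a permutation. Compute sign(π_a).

Orbit of 73 under x↦97x: [73, 16, 139, 138, 41, 52, 20]… (length divides ord_157(97)).
Cycle type of π: 156 + 1; total 2 cycles.
2 cycles on 157: each ℓ→(−1)^(ℓ−1), product (−1)^155 = -1.
The Jacobi symbol (97|157) = -1 (Zolotarev) agrees.

-1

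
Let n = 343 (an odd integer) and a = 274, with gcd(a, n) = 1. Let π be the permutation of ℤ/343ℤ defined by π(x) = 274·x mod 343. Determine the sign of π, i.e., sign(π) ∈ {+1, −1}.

+1

Start at x=183: 183 → 64 → 43 → 120 → 295 → 225 → 253 → … (one orbit).
Cycle lengths of π_274 on ℤ/343ℤ: [49, 49, 49, 49, 49, 49, 7, 7, 7, 7, 7, 7, 1, 1, 1, 1, 1, 1, 1]; 19 cycles in total.
Σ(ℓ_i−1) = 343−19 = 324; sign = (−1)^324 = +1.
Via Zolotarev, sign(π_{274}) = (274|343) = +1.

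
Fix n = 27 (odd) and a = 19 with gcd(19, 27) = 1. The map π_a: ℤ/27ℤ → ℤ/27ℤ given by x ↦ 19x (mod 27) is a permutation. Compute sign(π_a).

Orbit of 10 under x↦19x: [10, 1, 19]… (length divides ord_27(19)).
Decompose π into cycles: lengths [3, 3, 3, 3, 3, 3, 1, 1, 1, 1, 1, 1, 1, 1, 1] (15 cycles, including the fixed point 0).
Σ(ℓ_i−1) = 27−15 = 12; sign = (−1)^12 = +1.
(19|27)_J = +1 (Zolotarev's lemma cross-check).

+1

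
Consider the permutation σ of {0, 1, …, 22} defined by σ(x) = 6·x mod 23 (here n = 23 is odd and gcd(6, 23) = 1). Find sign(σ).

+1

Orbit of 16 under x↦6x: [16, 4, 1, 6, 13, 9, 8]… (length divides ord_23(6)).
π_6 has 3 disjoint cycles with lengths [11, 11, 1] on {0,…,22}.
With 3 cycles on 23 points, sign = (−1)^{23−3} = +1.
Via Zolotarev, sign(π_{6}) = (6|23) = +1.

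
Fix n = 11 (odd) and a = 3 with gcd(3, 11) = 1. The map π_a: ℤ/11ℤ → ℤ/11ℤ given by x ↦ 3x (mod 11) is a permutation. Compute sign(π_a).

+1

Start at x=1: 1 → 3 → 9 → 5 → 4 → 1 (one orbit).
Cycle lengths of π_3 on ℤ/11ℤ: [5, 5, 1]; 3 cycles in total.
Σ(ℓ_i−1) = 11−3 = 8; sign = (−1)^8 = +1.
Check: (3/11) = +1 by Zolotarev.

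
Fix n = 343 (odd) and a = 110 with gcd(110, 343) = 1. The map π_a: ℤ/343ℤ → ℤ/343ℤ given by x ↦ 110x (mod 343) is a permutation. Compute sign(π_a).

-1

Start at x=68: 68 → 277 → 286 → 247 → 73 → 141 → 75 → … (one orbit).
4 cycles of lengths [294, 42, 6, 1].
n − c = 343 − 4 = 339; sign = (−1)^339 = -1.
Via Zolotarev, sign(π_{110}) = (110|343) = -1.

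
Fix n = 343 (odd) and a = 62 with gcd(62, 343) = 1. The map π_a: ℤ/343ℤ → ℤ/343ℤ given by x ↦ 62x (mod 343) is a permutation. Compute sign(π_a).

Start at x=272: 272 → 57 → 104 → 274 → 181 → 246 → 160 → … (one orbit).
10 cycles of lengths [98, 98, 98, 14, 14, 14, 2, 2, 2, 1].
n − c = 343 − 10 = 333; sign = (−1)^333 = -1.
Via Zolotarev, sign(π_{62}) = (62|343) = -1.

-1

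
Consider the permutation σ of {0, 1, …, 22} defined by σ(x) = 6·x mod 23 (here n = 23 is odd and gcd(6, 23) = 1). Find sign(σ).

Orbit of 12 under x↦6x: [12, 3, 18, 16, 4, 1, 6]… (length divides ord_23(6)).
Cycle lengths of π_6 on ℤ/23ℤ: [11, 11, 1]; 3 cycles in total.
With 3 cycles on 23 points, sign = (−1)^{23−3} = +1.
Check: (6/23) = +1 by Zolotarev.

+1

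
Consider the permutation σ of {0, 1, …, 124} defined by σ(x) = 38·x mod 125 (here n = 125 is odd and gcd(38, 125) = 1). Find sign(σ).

Orbit of 67 under x↦38x: [67, 46, 123, 49, 112, 6, 103]… (length divides ord_125(38)).
Decompose π into cycles: lengths [100, 20, 4, 1] (4 cycles, including the fixed point 0).
sign(π) = (−1)^{n − #cycles} = (−1)^{125−4} = (−1)^121 = -1.

-1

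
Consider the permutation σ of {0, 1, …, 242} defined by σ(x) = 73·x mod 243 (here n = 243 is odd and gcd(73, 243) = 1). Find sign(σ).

Start at x=37: 37 → 28 → 100 → 10 → 1 → 73 → 226 → … (one orbit).
Decompose π into cycles: lengths [27, 27, 27, 27, 27, 27, 9, 9, 9, 9, 9, 9, 3, 3, 3, 3, 3, 3, 1, 1, 1, 1, 1, 1, 1, 1, 1] (27 cycles, including the fixed point 0).
27 cycles on 243: each ℓ→(−1)^(ℓ−1), product (−1)^216 = +1.
Via Zolotarev, sign(π_{73}) = (73|243) = +1.

+1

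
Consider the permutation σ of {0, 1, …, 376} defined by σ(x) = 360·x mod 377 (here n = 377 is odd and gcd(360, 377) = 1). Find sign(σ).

-1

Trace 157: π^k(157) = [157, 347, 133, 1, 360, 289, 365] for k=0..6.
Cycle type of π: 12×28 + 4×7 + 3×4 + 1; total 40 cycles.
377 − 40 = 337 transpositions; sign(π) = (−1)^337 = -1.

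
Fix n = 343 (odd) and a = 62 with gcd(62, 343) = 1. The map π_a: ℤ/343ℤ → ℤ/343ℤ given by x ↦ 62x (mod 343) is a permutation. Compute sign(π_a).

Orbit of 111 under x↦62x: [111, 22, 335, 190, 118, 113, 146]… (length divides ord_343(62)).
The orbit structure of x ↦ 62x mod 343: 10 orbits of sizes [98, 98, 98, 14, 14, 14, 2, 2, 2, 1].
10 cycles on 343: each ℓ→(−1)^(ℓ−1), product (−1)^333 = -1.
Check: (62/343) = -1 by Zolotarev.

-1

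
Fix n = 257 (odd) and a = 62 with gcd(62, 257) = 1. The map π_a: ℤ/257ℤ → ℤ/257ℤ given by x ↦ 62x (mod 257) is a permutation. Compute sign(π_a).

Start at x=178: 178 → 242 → 98 → 165 → 207 → 241 → 36 → … (one orbit).
π_62 has 3 disjoint cycles with lengths [128, 128, 1] on {0,…,256}.
Σ(ℓ_i−1) = 257−3 = 254; sign = (−1)^254 = +1.

+1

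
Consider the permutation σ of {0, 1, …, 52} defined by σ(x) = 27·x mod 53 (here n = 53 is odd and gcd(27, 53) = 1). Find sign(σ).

-1

Orbit of 3 under x↦27x: [3, 28, 14, 7, 30, 15, 34]… (length divides ord_53(27)).
π_27 has 2 disjoint cycles with lengths [52, 1] on {0,…,52}.
sign(π) = (−1)^{n − #cycles} = (−1)^{53−2} = (−1)^51 = -1.
Via Zolotarev, sign(π_{27}) = (27|53) = -1.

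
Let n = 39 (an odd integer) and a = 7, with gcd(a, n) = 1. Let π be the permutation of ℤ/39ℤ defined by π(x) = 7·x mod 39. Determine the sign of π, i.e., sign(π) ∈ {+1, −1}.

Orbit of 4 under x↦7x: [4, 28, 1, 7, 10, 31, 22]… (length divides ord_39(7)).
Cycle lengths of π_7 on ℤ/39ℤ: [12, 12, 12, 1, 1, 1]; 6 cycles in total.
6 cycles on 39: each ℓ→(−1)^(ℓ−1), product (−1)^33 = -1.
Zolotarev: (7|39) = -1, matching the cycle-count sign.

-1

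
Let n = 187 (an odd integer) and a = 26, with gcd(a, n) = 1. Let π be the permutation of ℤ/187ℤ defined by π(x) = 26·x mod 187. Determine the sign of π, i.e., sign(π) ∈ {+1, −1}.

Trace 93: π^k(93) = [93, 174, 36, 1, 26, 115, 185] for k=0..6.
π_26 has 9 disjoint cycles with lengths [40, 40, 40, 40, 8, 8, 5, 5, 1] on {0,…,186}.
sign(π) = (−1)^{n − #cycles} = (−1)^{187−9} = (−1)^178 = +1.
Via Zolotarev, sign(π_{26}) = (26|187) = +1.

+1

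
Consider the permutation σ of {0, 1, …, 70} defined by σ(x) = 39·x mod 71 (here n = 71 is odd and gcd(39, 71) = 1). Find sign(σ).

Trace 34: π^k(34) = [34, 48, 26, 20, 70, 32, 41] for k=0..6.
Cycle lengths of π_39 on ℤ/71ℤ: [14, 14, 14, 14, 14, 1]; 6 cycles in total.
n − c = 71 − 6 = 65; sign = (−1)^65 = -1.

-1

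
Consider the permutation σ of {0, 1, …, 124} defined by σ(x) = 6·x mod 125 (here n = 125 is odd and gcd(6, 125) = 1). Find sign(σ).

+1

Trace 31: π^k(31) = [31, 61, 116, 71, 51, 56, 86] for k=0..6.
13 cycles of lengths [25, 25, 25, 25, 5, 5, 5, 5, 1, 1, 1, 1, 1].
13 cycles on 125: each ℓ→(−1)^(ℓ−1), product (−1)^112 = +1.
Zolotarev: (6|125) = +1, matching the cycle-count sign.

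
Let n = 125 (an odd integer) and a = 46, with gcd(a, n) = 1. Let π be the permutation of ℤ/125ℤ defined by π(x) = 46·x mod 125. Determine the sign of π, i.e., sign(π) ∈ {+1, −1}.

Orbit of 11 under x↦46x: [11, 6, 26, 71, 16, 111, 106]… (length divides ord_125(46)).
13 cycles of lengths [25, 25, 25, 25, 5, 5, 5, 5, 1, 1, 1, 1, 1].
Σ(ℓ_i−1) = 125−13 = 112; sign = (−1)^112 = +1.
(46|125)_J = +1 (Zolotarev's lemma cross-check).

+1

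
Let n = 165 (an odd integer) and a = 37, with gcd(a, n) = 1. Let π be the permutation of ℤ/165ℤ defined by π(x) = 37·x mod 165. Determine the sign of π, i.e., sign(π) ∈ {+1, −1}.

Trace 103: π^k(103) = [103, 16, 97, 124, 133, 136, 82] for k=0..6.
Cycle lengths of π_37 on ℤ/165ℤ: [20, 20, 20, 20, 20, 20, 5, 5, 5, 5, 5, 5, 4, 4, 4, 1, 1, 1]; 18 cycles in total.
sign(π) = (−1)^{n − #cycles} = (−1)^{165−18} = (−1)^147 = -1.
Zolotarev: (37|165) = -1, matching the cycle-count sign.

-1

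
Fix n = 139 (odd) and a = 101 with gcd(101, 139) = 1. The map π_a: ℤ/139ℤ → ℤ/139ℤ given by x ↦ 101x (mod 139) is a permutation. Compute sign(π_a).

-1

Orbit of 67 under x↦101x: [67, 95, 4, 126, 77, 132, 127]… (length divides ord_139(101)).
π_101 has 2 disjoint cycles with lengths [138, 1] on {0,…,138}.
sign(π) = (−1)^{n − #cycles} = (−1)^{139−2} = (−1)^137 = -1.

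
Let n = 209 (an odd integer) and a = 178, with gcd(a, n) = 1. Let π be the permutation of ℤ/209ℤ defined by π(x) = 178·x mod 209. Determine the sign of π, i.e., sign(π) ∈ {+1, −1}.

Trace 49: π^k(49) = [49, 153, 64, 106, 58, 83, 144] for k=0..6.
Cycle lengths of π_178 on ℤ/209ℤ: [30, 30, 30, 30, 30, 30, 10, 3, 3, 3, 3, 3, 3, 1]; 14 cycles in total.
n − c = 209 − 14 = 195; sign = (−1)^195 = -1.
The Jacobi symbol (178|209) = -1 (Zolotarev) agrees.

-1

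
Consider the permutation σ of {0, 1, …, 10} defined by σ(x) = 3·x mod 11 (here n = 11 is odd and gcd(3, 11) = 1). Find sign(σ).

+1

Trace 1: π^k(1) = [1, 3, 9, 5, 4] for k=0..4.
Decompose π into cycles: lengths [5, 5, 1] (3 cycles, including the fixed point 0).
11 − 3 = 8 transpositions; sign(π) = (−1)^8 = +1.
The Jacobi symbol (3|11) = +1 (Zolotarev) agrees.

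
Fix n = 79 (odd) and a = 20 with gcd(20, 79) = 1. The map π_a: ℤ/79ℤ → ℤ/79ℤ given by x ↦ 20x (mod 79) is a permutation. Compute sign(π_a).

+1

Trace 36: π^k(36) = [36, 9, 22, 45, 31, 67, 76] for k=0..6.
π_20 has 3 disjoint cycles with lengths [39, 39, 1] on {0,…,78}.
3 cycles on 79: each ℓ→(−1)^(ℓ−1), product (−1)^76 = +1.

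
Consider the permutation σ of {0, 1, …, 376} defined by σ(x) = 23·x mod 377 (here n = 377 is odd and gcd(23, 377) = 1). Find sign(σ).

+1

Start at x=139: 139 → 181 → 16 → 368 → 170 → 140 → 204 → … (one orbit).
Cycle type of π: 42×8 + 7×4 + 6×2 + 1; total 15 cycles.
377 − 15 = 362 transpositions; sign(π) = (−1)^362 = +1.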